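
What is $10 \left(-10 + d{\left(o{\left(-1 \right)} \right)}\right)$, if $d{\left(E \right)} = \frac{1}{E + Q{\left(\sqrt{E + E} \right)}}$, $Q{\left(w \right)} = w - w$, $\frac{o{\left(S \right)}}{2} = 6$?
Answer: $- \frac{595}{6} \approx -99.167$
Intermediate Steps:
$o{\left(S \right)} = 12$ ($o{\left(S \right)} = 2 \cdot 6 = 12$)
$Q{\left(w \right)} = 0$
$d{\left(E \right)} = \frac{1}{E}$ ($d{\left(E \right)} = \frac{1}{E + 0} = \frac{1}{E}$)
$10 \left(-10 + d{\left(o{\left(-1 \right)} \right)}\right) = 10 \left(-10 + \frac{1}{12}\right) = 10 \left(- \frac{119}{12}\right) = - \frac{595}{6}$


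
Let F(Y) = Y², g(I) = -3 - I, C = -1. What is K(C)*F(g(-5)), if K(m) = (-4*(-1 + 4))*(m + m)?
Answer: 96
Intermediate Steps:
K(m) = -24*m (K(m) = (-4*3)*(2*m) = -24*m)
K(C)*F(g(-5)) = (-24*(-1))*(-3 - 1*(-5))² = 24*(-3 + 5)² = 24*2² = 24*4 = 96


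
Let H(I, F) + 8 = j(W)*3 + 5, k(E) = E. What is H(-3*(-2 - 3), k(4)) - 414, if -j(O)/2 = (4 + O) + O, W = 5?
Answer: -501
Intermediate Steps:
j(O) = -8 - 4*O (j(O) = -2*((4 + O) + O) = -2*(4 + 2*O) = -8 - 4*O)
H(I, F) = -87 (H(I, F) = -8 + ((-8 - 4*5)*3 + 5) = -8 + ((-8 - 20)*3 + 5) = -8 + (-28*3 + 5) = -8 + (-84 + 5) = -8 - 79 = -87)
H(-3*(-2 - 3), k(4)) - 414 = -87 - 414 = -501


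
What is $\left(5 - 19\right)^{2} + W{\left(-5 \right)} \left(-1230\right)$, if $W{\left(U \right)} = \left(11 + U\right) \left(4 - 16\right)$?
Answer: $88756$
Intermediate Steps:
$W{\left(U \right)} = -132 - 12 U$ ($W{\left(U \right)} = \left(11 + U\right) \left(-12\right) = -132 - 12 U$)
$\left(5 - 19\right)^{2} + W{\left(-5 \right)} \left(-1230\right) = \left(5 - 19\right)^{2} + \left(-132 - -60\right) \left(-1230\right) = \left(-14\right)^{2} + \left(-132 + 60\right) \left(-1230\right) = 196 - -88560 = 196 + 88560 = 88756$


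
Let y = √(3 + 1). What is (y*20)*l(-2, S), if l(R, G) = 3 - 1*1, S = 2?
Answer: 80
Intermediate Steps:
l(R, G) = 2 (l(R, G) = 3 - 1 = 2)
y = 2 (y = √4 = 2)
(y*20)*l(-2, S) = (2*20)*2 = 40*2 = 80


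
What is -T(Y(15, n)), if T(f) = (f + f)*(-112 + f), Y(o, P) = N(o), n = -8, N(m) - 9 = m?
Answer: 4224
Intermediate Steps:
N(m) = 9 + m
Y(o, P) = 9 + o
T(f) = 2*f*(-112 + f) (T(f) = (2*f)*(-112 + f) = 2*f*(-112 + f))
-T(Y(15, n)) = -2*(9 + 15)*(-112 + (9 + 15)) = -2*24*(-112 + 24) = -2*24*(-88) = -1*(-4224) = 4224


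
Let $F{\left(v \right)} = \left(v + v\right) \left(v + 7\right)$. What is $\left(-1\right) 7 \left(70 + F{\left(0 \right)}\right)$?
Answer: $-490$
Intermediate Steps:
$F{\left(v \right)} = 2 v \left(7 + v\right)$
$\left(-1\right) 7 \left(70 + F{\left(0 \right)}\right) = \left(-1\right) 7 \left(70 + 2 \cdot 0 \left(7 + 0\right)\right) = - 7 \left(70 + 2 \cdot 0 \cdot 7\right) = - 7 \left(70 + 0\right) = \left(-7\right) 70 = -490$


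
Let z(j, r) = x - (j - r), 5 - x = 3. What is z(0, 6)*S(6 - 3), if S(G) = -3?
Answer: -24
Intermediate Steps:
x = 2 (x = 5 - 1*3 = 5 - 3 = 2)
z(j, r) = 2 + r - j (z(j, r) = 2 - (j - r) = 2 + (r - j) = 2 + r - j)
z(0, 6)*S(6 - 3) = (2 + 6 - 1*0)*(-3) = (2 + 6 + 0)*(-3) = 8*(-3) = -24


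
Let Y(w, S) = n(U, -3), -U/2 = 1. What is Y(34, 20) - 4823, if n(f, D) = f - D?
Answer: -4822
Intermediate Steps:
U = -2 (U = -2*1 = -2)
Y(w, S) = 1 (Y(w, S) = -2 - 1*(-3) = -2 + 3 = 1)
Y(34, 20) - 4823 = 1 - 4823 = -4822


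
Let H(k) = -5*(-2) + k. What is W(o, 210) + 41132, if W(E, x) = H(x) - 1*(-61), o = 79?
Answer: 41413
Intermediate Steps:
H(k) = 10 + k
W(E, x) = 71 + x (W(E, x) = (10 + x) - 1*(-61) = (10 + x) + 61 = 71 + x)
W(o, 210) + 41132 = (71 + 210) + 41132 = 281 + 41132 = 41413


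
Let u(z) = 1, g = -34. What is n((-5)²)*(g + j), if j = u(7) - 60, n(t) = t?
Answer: -2325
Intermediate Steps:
j = -59 (j = 1 - 60 = -59)
n((-5)²)*(g + j) = (-5)²*(-34 - 59) = 25*(-93) = -2325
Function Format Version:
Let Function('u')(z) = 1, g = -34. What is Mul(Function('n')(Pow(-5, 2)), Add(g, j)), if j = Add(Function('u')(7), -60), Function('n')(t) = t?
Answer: -2325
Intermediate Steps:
j = -59 (j = Add(1, -60) = -59)
Mul(Function('n')(Pow(-5, 2)), Add(g, j)) = Mul(Pow(-5, 2), Add(-34, -59)) = Mul(25, -93) = -2325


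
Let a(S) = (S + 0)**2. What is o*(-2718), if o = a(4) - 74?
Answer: 157644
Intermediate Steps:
a(S) = S**2
o = -58 (o = 4**2 - 74 = 16 - 74 = -58)
o*(-2718) = -58*(-2718) = 157644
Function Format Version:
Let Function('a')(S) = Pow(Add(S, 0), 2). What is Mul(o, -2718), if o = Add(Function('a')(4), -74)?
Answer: 157644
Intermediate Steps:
Function('a')(S) = Pow(S, 2)
o = -58 (o = Add(Pow(4, 2), -74) = Add(16, -74) = -58)
Mul(o, -2718) = Mul(-58, -2718) = 157644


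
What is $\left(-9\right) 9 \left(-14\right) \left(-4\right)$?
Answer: $-4536$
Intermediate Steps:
$\left(-9\right) 9 \left(-14\right) \left(-4\right) = \left(-81\right) \left(-14\right) \left(-4\right) = 1134 \left(-4\right) = -4536$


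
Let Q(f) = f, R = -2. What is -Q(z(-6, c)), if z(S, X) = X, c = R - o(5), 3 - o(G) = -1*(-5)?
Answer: 0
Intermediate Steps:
o(G) = -2 (o(G) = 3 - (-1)*(-5) = 3 - 1*5 = 3 - 5 = -2)
c = 0 (c = -2 - 1*(-2) = -2 + 2 = 0)
-Q(z(-6, c)) = -1*0 = 0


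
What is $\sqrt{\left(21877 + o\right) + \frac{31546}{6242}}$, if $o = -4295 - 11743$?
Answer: $\frac{6 \sqrt{1581245287}}{3121} \approx 76.446$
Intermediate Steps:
$o = -16038$ ($o = -4295 - 11743 = -16038$)
$\sqrt{\left(21877 + o\right) + \frac{31546}{6242}} = \sqrt{\left(21877 - 16038\right) + \frac{31546}{6242}} = \sqrt{5839 + 31546 \cdot \frac{1}{6242}} = \sqrt{5839 + \frac{15773}{3121}} = \sqrt{\frac{18239292}{3121}} = \frac{6 \sqrt{1581245287}}{3121}$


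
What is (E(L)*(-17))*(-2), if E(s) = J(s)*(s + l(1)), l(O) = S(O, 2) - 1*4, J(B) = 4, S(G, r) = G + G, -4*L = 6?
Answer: -476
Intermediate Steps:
L = -3/2 (L = -¼*6 = -3/2 ≈ -1.5000)
S(G, r) = 2*G
l(O) = -4 + 2*O (l(O) = 2*O - 1*4 = 2*O - 4 = -4 + 2*O)
E(s) = -8 + 4*s (E(s) = 4*(s + (-4 + 2*1)) = 4*(s + (-4 + 2)) = 4*(s - 2) = 4*(-2 + s) = -8 + 4*s)
(E(L)*(-17))*(-2) = ((-8 + 4*(-3/2))*(-17))*(-2) = ((-8 - 6)*(-17))*(-2) = -14*(-17)*(-2) = 238*(-2) = -476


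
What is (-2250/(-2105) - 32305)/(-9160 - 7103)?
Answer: 13599955/6846723 ≈ 1.9863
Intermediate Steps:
(-2250/(-2105) - 32305)/(-9160 - 7103) = (-2250*(-1/2105) - 32305)/(-16263) = (450/421 - 32305)*(-1/16263) = -13599955/421*(-1/16263) = 13599955/6846723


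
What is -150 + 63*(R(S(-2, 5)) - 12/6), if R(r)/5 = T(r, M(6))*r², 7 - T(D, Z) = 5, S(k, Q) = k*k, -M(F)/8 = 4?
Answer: 9804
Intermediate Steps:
M(F) = -32 (M(F) = -8*4 = -32)
S(k, Q) = k²
T(D, Z) = 2 (T(D, Z) = 7 - 1*5 = 7 - 5 = 2)
R(r) = 10*r² (R(r) = 5*(2*r²) = 10*r²)
-150 + 63*(R(S(-2, 5)) - 12/6) = -150 + 63*(10*((-2)²)² - 12/6) = -150 + 63*(10*4² - 12/6) = -150 + 63*(10*16 - 1*2) = -150 + 63*(160 - 2) = -150 + 63*158 = -150 + 9954 = 9804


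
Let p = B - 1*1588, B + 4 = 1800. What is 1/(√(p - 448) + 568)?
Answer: 71/40358 - I*√15/80716 ≈ 0.0017593 - 4.7983e-5*I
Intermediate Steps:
B = 1796 (B = -4 + 1800 = 1796)
p = 208 (p = 1796 - 1*1588 = 1796 - 1588 = 208)
1/(√(p - 448) + 568) = 1/(√(208 - 448) + 568) = 1/(√(-240) + 568) = 1/(4*I*√15 + 568) = 1/(568 + 4*I*√15)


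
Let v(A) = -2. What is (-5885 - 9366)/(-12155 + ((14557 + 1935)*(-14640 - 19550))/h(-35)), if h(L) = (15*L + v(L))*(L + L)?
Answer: 259267/466479 ≈ 0.55580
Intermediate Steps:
h(L) = 2*L*(-2 + 15*L) (h(L) = (15*L - 2)*(L + L) = (-2 + 15*L)*(2*L) = 2*L*(-2 + 15*L))
(-5885 - 9366)/(-12155 + ((14557 + 1935)*(-14640 - 19550))/h(-35)) = (-5885 - 9366)/(-12155 + ((14557 + 1935)*(-14640 - 19550))/((2*(-35)*(-2 + 15*(-35))))) = -15251/(-12155 + (16492*(-34190))/((2*(-35)*(-2 - 525)))) = -15251/(-12155 - 563861480/(2*(-35)*(-527))) = -15251/(-12155 - 563861480/36890) = -15251/(-12155 - 563861480*1/36890) = -15251/(-12155 - 259844/17) = -15251/(-466479/17) = -15251*(-17/466479) = 259267/466479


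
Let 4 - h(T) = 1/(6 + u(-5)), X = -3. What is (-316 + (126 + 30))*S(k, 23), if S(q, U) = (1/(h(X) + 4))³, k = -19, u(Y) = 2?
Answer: -81920/250047 ≈ -0.32762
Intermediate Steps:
h(T) = 31/8 (h(T) = 4 - 1/(6 + 2) = 4 - 1/8 = 4 - 1*⅛ = 4 - ⅛ = 31/8)
S(q, U) = 512/250047 (S(q, U) = (1/(31/8 + 4))³ = (1/(63/8))³ = (8/63)³ = 512/250047)
(-316 + (126 + 30))*S(k, 23) = (-316 + (126 + 30))*(512/250047) = (-316 + 156)*(512/250047) = -160*512/250047 = -81920/250047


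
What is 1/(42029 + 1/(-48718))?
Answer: 48718/2047568821 ≈ 2.3793e-5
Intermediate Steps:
1/(42029 + 1/(-48718)) = 1/(42029 - 1/48718) = 1/(2047568821/48718) = 48718/2047568821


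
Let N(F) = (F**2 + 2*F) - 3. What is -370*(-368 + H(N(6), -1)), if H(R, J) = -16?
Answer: 142080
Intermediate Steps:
N(F) = -3 + F**2 + 2*F
-370*(-368 + H(N(6), -1)) = -370*(-368 - 16) = -370*(-384) = 142080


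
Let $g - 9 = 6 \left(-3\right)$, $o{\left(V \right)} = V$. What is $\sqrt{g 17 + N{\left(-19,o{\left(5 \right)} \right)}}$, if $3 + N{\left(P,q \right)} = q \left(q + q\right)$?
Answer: $i \sqrt{106} \approx 10.296 i$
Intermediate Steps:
$g = -9$ ($g = 9 + 6 \left(-3\right) = 9 - 18 = -9$)
$N{\left(P,q \right)} = -3 + 2 q^{2}$ ($N{\left(P,q \right)} = -3 + q \left(q + q\right) = -3 + q 2 q = -3 + 2 q^{2}$)
$\sqrt{g 17 + N{\left(-19,o{\left(5 \right)} \right)}} = \sqrt{\left(-9\right) 17 - \left(3 - 2 \cdot 5^{2}\right)} = \sqrt{-153 + \left(-3 + 2 \cdot 25\right)} = \sqrt{-153 + \left(-3 + 50\right)} = \sqrt{-153 + 47} = \sqrt{-106} = i \sqrt{106}$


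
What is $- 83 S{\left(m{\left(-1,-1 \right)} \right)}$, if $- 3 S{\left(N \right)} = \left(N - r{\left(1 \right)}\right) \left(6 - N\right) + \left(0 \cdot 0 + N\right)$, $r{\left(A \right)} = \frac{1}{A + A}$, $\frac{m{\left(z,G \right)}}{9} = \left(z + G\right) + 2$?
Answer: $-83$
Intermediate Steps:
$m{\left(z,G \right)} = 18 + 9 G + 9 z$ ($m{\left(z,G \right)} = 9 \left(\left(z + G\right) + 2\right) = 9 \left(\left(G + z\right) + 2\right) = 9 \left(2 + G + z\right) = 18 + 9 G + 9 z$)
$r{\left(A \right)} = \frac{1}{2 A}$
$S{\left(N \right)} = - \frac{N}{3} - \frac{\left(6 - N\right) \left(- \frac{1}{2} + N\right)}{3}$ ($S{\left(N \right)} = - \frac{\left(N - \frac{1}{2 \cdot 1}\right) \left(6 - N\right) + \left(0 \cdot 0 + N\right)}{3} = - \frac{\left(N - \frac{1}{2} \cdot 1\right) \left(6 - N\right) + \left(0 + N\right)}{3} = - \frac{\left(N - \frac{1}{2}\right) \left(6 - N\right) + N}{3} = - \frac{\left(- \frac{1}{2} + N\right) \left(6 - N\right) + N}{3} = - \frac{\left(6 - N\right) \left(- \frac{1}{2} + N\right) + N}{3} = - \frac{N + \left(6 - N\right) \left(- \frac{1}{2} + N\right)}{3} = - \frac{N}{3} - \frac{\left(6 - N\right) \left(- \frac{1}{2} + N\right)}{3}$)
$- 83 S{\left(m{\left(-1,-1 \right)} \right)} = - 83 \left(1 - \frac{5 \left(18 + 9 \left(-1\right) + 9 \left(-1\right)\right)}{2} + \frac{\left(18 + 9 \left(-1\right) + 9 \left(-1\right)\right)^{2}}{3}\right) = - 83 \left(1 - \frac{5 \left(18 - 9 - 9\right)}{2} + \frac{\left(18 - 9 - 9\right)^{2}}{3}\right) = - 83 \left(1 - 0 + \frac{0^{2}}{3}\right) = - 83 \left(1 + 0 + \frac{1}{3} \cdot 0\right) = - 83 \left(1 + 0 + 0\right) = \left(-83\right) 1 = -83$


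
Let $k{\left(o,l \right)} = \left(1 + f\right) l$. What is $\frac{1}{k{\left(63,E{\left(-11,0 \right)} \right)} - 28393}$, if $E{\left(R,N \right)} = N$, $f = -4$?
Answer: $- \frac{1}{28393} \approx -3.522 \cdot 10^{-5}$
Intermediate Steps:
$k{\left(o,l \right)} = - 3 l$ ($k{\left(o,l \right)} = \left(1 - 4\right) l = - 3 l$)
$\frac{1}{k{\left(63,E{\left(-11,0 \right)} \right)} - 28393} = \frac{1}{\left(-3\right) 0 - 28393} = \frac{1}{0 - 28393} = \frac{1}{-28393} = - \frac{1}{28393}$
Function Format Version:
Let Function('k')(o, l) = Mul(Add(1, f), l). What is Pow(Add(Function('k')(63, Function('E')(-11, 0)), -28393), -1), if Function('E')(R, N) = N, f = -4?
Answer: Rational(-1, 28393) ≈ -3.5220e-5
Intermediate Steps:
Function('k')(o, l) = Mul(-3, l) (Function('k')(o, l) = Mul(Add(1, -4), l) = Mul(-3, l))
Pow(Add(Function('k')(63, Function('E')(-11, 0)), -28393), -1) = Pow(Add(Mul(-3, 0), -28393), -1) = Pow(Add(0, -28393), -1) = Pow(-28393, -1) = Rational(-1, 28393)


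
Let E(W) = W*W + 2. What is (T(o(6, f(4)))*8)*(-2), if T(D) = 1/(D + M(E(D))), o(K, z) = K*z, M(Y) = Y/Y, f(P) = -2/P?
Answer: 8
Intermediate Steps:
E(W) = 2 + W² (E(W) = W² + 2 = 2 + W²)
M(Y) = 1
T(D) = 1/(1 + D) (T(D) = 1/(D + 1) = 1/(1 + D))
(T(o(6, f(4)))*8)*(-2) = (8/(1 + 6*(-2/4)))*(-2) = (8/(1 + 6*(-2*¼)))*(-2) = (8/(1 + 6*(-½)))*(-2) = (8/(1 - 3))*(-2) = (8/(-2))*(-2) = -½*8*(-2) = -4*(-2) = 8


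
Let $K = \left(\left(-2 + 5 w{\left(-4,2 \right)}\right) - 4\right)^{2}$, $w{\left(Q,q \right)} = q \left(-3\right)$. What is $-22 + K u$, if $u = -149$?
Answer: $-193126$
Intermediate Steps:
$w{\left(Q,q \right)} = - 3 q$
$K = 1296$ ($K = \left(\left(-2 + 5 \left(\left(-3\right) 2\right)\right) - 4\right)^{2} = \left(\left(-2 + 5 \left(-6\right)\right) - 4\right)^{2} = \left(\left(-2 - 30\right) - 4\right)^{2} = \left(-32 - 4\right)^{2} = \left(-36\right)^{2} = 1296$)
$-22 + K u = -22 + 1296 \left(-149\right) = -22 - 193104 = -193126$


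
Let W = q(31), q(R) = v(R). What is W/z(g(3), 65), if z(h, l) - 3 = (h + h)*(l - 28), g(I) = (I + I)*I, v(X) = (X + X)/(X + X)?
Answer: 1/1335 ≈ 0.00074906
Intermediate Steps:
v(X) = 1 (v(X) = (2*X)/((2*X)) = (2*X)*(1/(2*X)) = 1)
g(I) = 2*I**2 (g(I) = (2*I)*I = 2*I**2)
q(R) = 1
z(h, l) = 3 + 2*h*(-28 + l) (z(h, l) = 3 + (h + h)*(l - 28) = 3 + (2*h)*(-28 + l) = 3 + 2*h*(-28 + l))
W = 1
W/z(g(3), 65) = 1/(3 - 112*3**2 + 2*(2*3**2)*65) = 1/(3 - 112*9 + 2*(2*9)*65) = 1/(3 - 56*18 + 2*18*65) = 1/(3 - 1008 + 2340) = 1/1335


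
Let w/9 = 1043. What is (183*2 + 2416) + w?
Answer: 12169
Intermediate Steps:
w = 9387 (w = 9*1043 = 9387)
(183*2 + 2416) + w = (183*2 + 2416) + 9387 = (366 + 2416) + 9387 = 2782 + 9387 = 12169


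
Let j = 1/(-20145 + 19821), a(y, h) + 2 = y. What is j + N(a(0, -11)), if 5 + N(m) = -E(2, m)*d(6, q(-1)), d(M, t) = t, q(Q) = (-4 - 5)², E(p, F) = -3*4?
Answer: 313307/324 ≈ 967.00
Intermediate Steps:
E(p, F) = -12
a(y, h) = -2 + y
q(Q) = 81 (q(Q) = (-9)² = 81)
N(m) = 967 (N(m) = -5 - (-12)*81 = -5 - 1*(-972) = -5 + 972 = 967)
j = -1/324 (j = 1/(-324) = -1/324 ≈ -0.0030864)
j + N(a(0, -11)) = -1/324 + 967 = 313307/324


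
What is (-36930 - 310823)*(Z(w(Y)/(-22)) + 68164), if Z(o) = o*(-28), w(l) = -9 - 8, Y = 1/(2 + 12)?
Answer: -260663825198/11 ≈ -2.3697e+10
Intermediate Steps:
Y = 1/14 ≈ 0.071429
w(l) = -17
Z(o) = -28*o
(-36930 - 310823)*(Z(w(Y)/(-22)) + 68164) = (-36930 - 310823)*(-(-476)/(-22) + 68164) = -347753*(-(-476)*(-1)/22 + 68164) = -347753*(-28*17/22 + 68164) = -347753*(-238/11 + 68164) = -347753*749566/11 = -260663825198/11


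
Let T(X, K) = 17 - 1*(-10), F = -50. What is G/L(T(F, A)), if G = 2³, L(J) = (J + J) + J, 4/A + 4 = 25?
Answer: 8/81 ≈ 0.098765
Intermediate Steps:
A = 4/21 (A = 4/(-4 + 25) = 4/21 ≈ 0.19048)
T(X, K) = 27 (T(X, K) = 17 + 10 = 27)
L(J) = 3*J (L(J) = 2*J + J = 3*J)
G = 8
G/L(T(F, A)) = 8/((3*27)) = 8/81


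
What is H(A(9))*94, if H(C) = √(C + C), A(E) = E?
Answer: 282*√2 ≈ 398.81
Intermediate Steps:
H(C) = √2*√C (H(C) = √(2*C) = √2*√C)
H(A(9))*94 = (√2*√9)*94 = (√2*3)*94 = (3*√2)*94 = 282*√2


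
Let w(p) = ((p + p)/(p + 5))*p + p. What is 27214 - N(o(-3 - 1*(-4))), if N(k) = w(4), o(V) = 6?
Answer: 244858/9 ≈ 27206.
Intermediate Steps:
w(p) = p + 2*p²/(5 + p) (w(p) = ((2*p)/(5 + p))*p + p = (2*p/(5 + p))*p + p = 2*p²/(5 + p) + p = p + 2*p²/(5 + p))
N(k) = 68/9 (N(k) = 4*(5 + 3*4)/(5 + 4) = 4*(5 + 12)/9 = 4*(⅑)*17 = 68/9)
27214 - N(o(-3 - 1*(-4))) = 27214 - 1*68/9 = 27214 - 68/9 = 244858/9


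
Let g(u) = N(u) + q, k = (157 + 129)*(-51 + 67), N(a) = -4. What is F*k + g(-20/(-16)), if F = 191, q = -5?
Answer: 874007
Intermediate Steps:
k = 4576 (k = 286*16 = 4576)
g(u) = -9 (g(u) = -4 - 5 = -9)
F*k + g(-20/(-16)) = 191*4576 - 9 = 874016 - 9 = 874007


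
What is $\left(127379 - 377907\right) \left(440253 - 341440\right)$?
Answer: $-24755423264$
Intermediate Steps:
$\left(127379 - 377907\right) \left(440253 - 341440\right) = \left(-250528\right) 98813 = -24755423264$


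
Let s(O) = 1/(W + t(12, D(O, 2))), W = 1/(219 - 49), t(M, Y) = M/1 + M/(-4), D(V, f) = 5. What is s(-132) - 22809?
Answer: -34920409/1531 ≈ -22809.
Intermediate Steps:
t(M, Y) = 3*M/4 (t(M, Y) = M*1 + M*(-¼) = M - M/4 = 3*M/4)
W = 1/170 ≈ 0.0058824
s(O) = 170/1531 (s(O) = 1/(1/170 + (¾)*12) = 1/(1/170 + 9) = 1/(1531/170) = 170/1531)
s(-132) - 22809 = 170/1531 - 22809 = -34920409/1531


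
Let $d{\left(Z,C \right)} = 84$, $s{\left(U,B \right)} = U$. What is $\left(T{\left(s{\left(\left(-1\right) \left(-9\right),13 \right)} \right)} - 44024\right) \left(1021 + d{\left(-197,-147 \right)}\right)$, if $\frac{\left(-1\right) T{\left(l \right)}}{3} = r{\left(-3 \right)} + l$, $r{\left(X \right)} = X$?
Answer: $-48666410$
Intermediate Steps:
$T{\left(l \right)} = 9 - 3 l$ ($T{\left(l \right)} = - 3 \left(-3 + l\right) = 9 - 3 l$)
$\left(T{\left(s{\left(\left(-1\right) \left(-9\right),13 \right)} \right)} - 44024\right) \left(1021 + d{\left(-197,-147 \right)}\right) = \left(\left(9 - 3 \left(\left(-1\right) \left(-9\right)\right)\right) - 44024\right) \left(1021 + 84\right) = \left(\left(9 - 27\right) - 44024\right) 1105 = \left(-18 - 44024\right) 1105 = \left(-44042\right) 1105 = -48666410$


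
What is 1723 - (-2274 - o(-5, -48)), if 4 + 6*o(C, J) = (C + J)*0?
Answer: 11989/3 ≈ 3996.3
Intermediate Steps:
o(C, J) = -2/3 (o(C, J) = -2/3 + ((C + J)*0)/6 = -2/3 + (1/6)*0 = -2/3 + 0 = -2/3)
1723 - (-2274 - o(-5, -48)) = 1723 - (-2274 - 1*(-2/3)) = 1723 - (-2274 + 2/3) = 1723 - 1*(-6820/3) = 1723 + 6820/3 = 11989/3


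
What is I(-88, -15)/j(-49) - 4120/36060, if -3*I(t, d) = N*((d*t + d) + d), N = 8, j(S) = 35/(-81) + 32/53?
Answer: -26626711582/1328811 ≈ -20038.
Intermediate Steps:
j(S) = 737/4293 (j(S) = 35*(-1/81) + 32*(1/53) = -35/81 + 32/53 = 737/4293)
I(t, d) = -16*d/3 - 8*d*t/3 (I(t, d) = -8*((d*t + d) + d)/3 = -8*((d + d*t) + d)/3 = -8*(2*d + d*t)/3 = -(16*d + 8*d*t)/3 = -16*d/3 - 8*d*t/3)
I(-88, -15)/j(-49) - 4120/36060 = (-8/3*(-15)*(2 - 88))/(737/4293) - 4120/36060 = -8/3*(-15)*(-86)*(4293/737) - 4120*1/36060 = -3440*4293/737 - 206/1803 = -14767920/737 - 206/1803 = -26626711582/1328811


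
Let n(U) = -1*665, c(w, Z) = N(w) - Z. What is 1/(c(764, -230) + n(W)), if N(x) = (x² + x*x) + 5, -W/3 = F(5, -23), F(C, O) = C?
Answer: 1/1166962 ≈ 8.5693e-7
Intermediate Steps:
W = -15 (W = -3*5 = -15)
N(x) = 5 + 2*x² (N(x) = (x² + x²) + 5 = 2*x² + 5 = 5 + 2*x²)
c(w, Z) = 5 - Z + 2*w² (c(w, Z) = (5 + 2*w²) - Z = 5 - Z + 2*w²)
n(U) = -665
1/(c(764, -230) + n(W)) = 1/((5 - 1*(-230) + 2*764²) - 665) = 1/((5 + 230 + 2*583696) - 665) = 1/((5 + 230 + 1167392) - 665) = 1/(1167627 - 665) = 1/1166962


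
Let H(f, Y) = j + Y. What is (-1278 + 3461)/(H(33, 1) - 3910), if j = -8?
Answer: -2183/3917 ≈ -0.55731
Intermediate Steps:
H(f, Y) = -8 + Y
(-1278 + 3461)/(H(33, 1) - 3910) = (-1278 + 3461)/((-8 + 1) - 3910) = 2183/(-7 - 3910) = 2183/(-3917) = 2183*(-1/3917) = -2183/3917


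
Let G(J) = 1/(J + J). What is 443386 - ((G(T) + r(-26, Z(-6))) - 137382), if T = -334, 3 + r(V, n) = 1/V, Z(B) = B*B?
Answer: 5043415711/8684 ≈ 5.8077e+5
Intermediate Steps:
Z(B) = B²
r(V, n) = -3 + 1/V
G(J) = 1/(2*J)
443386 - ((G(T) + r(-26, Z(-6))) - 137382) = 443386 - (((½)/(-334) + (-3 + 1/(-26))) - 137382) = 443386 - (((½)*(-1/334) + (-3 - 1/26)) - 137382) = 443386 - ((-1/668 - 79/26) - 137382) = 443386 - (-26399/8684 - 137382) = 443386 - 1*(-1193051687/8684) = 443386 + 1193051687/8684 = 5043415711/8684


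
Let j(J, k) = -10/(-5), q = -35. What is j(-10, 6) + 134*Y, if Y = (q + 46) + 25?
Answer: 4826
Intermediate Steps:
j(J, k) = 2 (j(J, k) = -10*(-⅕) = 2)
Y = 36 (Y = (-35 + 46) + 25 = 11 + 25 = 36)
j(-10, 6) + 134*Y = 2 + 134*36 = 2 + 4824 = 4826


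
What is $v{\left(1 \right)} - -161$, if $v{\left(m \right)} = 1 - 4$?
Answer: $158$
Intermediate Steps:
$v{\left(m \right)} = -3$ ($v{\left(m \right)} = 1 - 4 = -3$)
$v{\left(1 \right)} - -161 = -3 - -161 = -3 + 161 = 158$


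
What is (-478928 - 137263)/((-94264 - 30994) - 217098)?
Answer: 616191/342356 ≈ 1.7999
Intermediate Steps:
(-478928 - 137263)/((-94264 - 30994) - 217098) = -616191/(-125258 - 217098) = -616191/(-342356) = -616191*(-1/342356) = 616191/342356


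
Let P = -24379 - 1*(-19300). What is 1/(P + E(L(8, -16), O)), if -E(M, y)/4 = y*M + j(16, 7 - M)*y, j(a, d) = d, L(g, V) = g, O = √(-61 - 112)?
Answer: I/(-5079*I + 28*√173) ≈ -0.00019586 + 1.4202e-5*I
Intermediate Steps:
O = I*√173 (O = √(-173) = I*√173 ≈ 13.153*I)
P = -5079 (P = -24379 + 19300 = -5079)
E(M, y) = -4*M*y - 4*y*(7 - M) (E(M, y) = -4*(y*M + (7 - M)*y) = -4*(M*y + y*(7 - M)) = -4*M*y - 4*y*(7 - M))
1/(P + E(L(8, -16), O)) = 1/(-5079 - 28*I*√173)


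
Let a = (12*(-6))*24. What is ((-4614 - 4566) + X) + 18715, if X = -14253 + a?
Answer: -6446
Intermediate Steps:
a = -1728 (a = -72*24 = -1728)
X = -15981 (X = -14253 - 1728 = -15981)
((-4614 - 4566) + X) + 18715 = ((-4614 - 4566) - 15981) + 18715 = (-9180 - 15981) + 18715 = -25161 + 18715 = -6446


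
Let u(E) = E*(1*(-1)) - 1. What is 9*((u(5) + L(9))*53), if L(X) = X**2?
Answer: 35775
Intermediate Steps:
u(E) = -1 - E (u(E) = E*(-1) - 1 = -E - 1 = -1 - E)
9*((u(5) + L(9))*53) = 9*(((-1 - 1*5) + 9**2)*53) = 9*(((-1 - 5) + 81)*53) = 9*((-6 + 81)*53) = 9*(75*53) = 9*3975 = 35775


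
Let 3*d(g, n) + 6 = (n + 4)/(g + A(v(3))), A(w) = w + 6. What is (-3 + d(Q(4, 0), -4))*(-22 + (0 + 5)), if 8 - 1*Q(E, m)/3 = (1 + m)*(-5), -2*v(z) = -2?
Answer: 85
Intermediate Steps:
v(z) = 1 (v(z) = -½*(-2) = 1)
A(w) = 6 + w
Q(E, m) = 39 + 15*m (Q(E, m) = 24 - 3*(1 + m)*(-5) = 24 - 3*(-5 - 5*m) = 24 + (15 + 15*m) = 39 + 15*m)
d(g, n) = -2 + (4 + n)/(3*(7 + g)) (d(g, n) = -2 + ((n + 4)/(g + (6 + 1)))/3 = -2 + ((4 + n)/(g + 7))/3 = -2 + ((4 + n)/(7 + g))/3 = -2 + (4 + n)/(3*(7 + g)))
(-3 + d(Q(4, 0), -4))*(-22 + (0 + 5)) = (-3 + (-38 - 4 - 6*(39 + 15*0))/(3*(7 + (39 + 15*0))))*(-22 + (0 + 5)) = (-3 + (-38 - 4 - 6*(39 + 0))/(3*(7 + (39 + 0))))*(-22 + 5) = (-3 + (-38 - 4 - 6*39)/(3*(7 + 39)))*(-17) = (-3 + (⅓)*(-38 - 4 - 234)/46)*(-17) = (-3 + (⅓)*(1/46)*(-276))*(-17) = (-3 - 2)*(-17) = -5*(-17) = 85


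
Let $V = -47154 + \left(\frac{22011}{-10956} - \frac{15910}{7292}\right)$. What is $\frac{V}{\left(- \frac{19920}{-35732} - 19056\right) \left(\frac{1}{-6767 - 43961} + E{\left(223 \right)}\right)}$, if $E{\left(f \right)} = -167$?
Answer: $- \frac{1616728058161586695}{109097651198284658262} \approx -0.014819$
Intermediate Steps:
$V = - \frac{28541834815}{605236}$ ($V = -47154 + \left(22011 \left(- \frac{1}{10956}\right) - \frac{7955}{3646}\right) = -47154 - \frac{2536471}{605236} = - \frac{28541834815}{605236} \approx -47158.0$)
$\frac{V}{\left(- \frac{19920}{-35732} - 19056\right) \left(\frac{1}{-6767 - 43961} + E{\left(223 \right)}\right)} = - \frac{28541834815}{605236 \left(- \frac{19920}{-35732} - 19056\right) \left(\frac{1}{-6767 - 43961} - 167\right)} = - \frac{28541834815}{605236 \left(\left(-19920\right) \left(- \frac{1}{35732}\right) - 19056\right) \left(\frac{1}{-50728} - 167\right)} = - \frac{28541834815}{605236 \left(\frac{4980}{8933} - 19056\right) \left(- \frac{1}{50728} - 167\right)} = - \frac{28541834815}{605236 \left(\left(- \frac{170222268}{8933}\right) \left(- \frac{8471577}{50728}\right)\right)} = - \frac{28541834815}{605236 \cdot \frac{360512762619159}{113288306}} = \left(- \frac{28541834815}{605236}\right) \frac{113288306}{360512762619159} = - \frac{1616728058161586695}{109097651198284658262}$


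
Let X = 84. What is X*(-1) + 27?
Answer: -57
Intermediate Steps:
X*(-1) + 27 = 84*(-1) + 27 = -84 + 27 = -57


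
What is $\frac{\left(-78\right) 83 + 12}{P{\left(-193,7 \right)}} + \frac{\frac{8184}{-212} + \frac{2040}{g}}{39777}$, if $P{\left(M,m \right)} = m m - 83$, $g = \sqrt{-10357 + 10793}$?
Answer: $\frac{2270499343}{11946359} + \frac{340 \sqrt{109}}{1445231} \approx 190.06$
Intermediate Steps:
$g = 2 \sqrt{109}$ ($g = \sqrt{436} = 2 \sqrt{109} \approx 20.881$)
$P{\left(M,m \right)} = -83 + m^{2}$ ($P{\left(M,m \right)} = m^{2} - 83 = -83 + m^{2}$)
$\frac{\left(-78\right) 83 + 12}{P{\left(-193,7 \right)}} + \frac{\frac{8184}{-212} + \frac{2040}{g}}{39777} = \frac{\left(-78\right) 83 + 12}{-83 + 7^{2}} + \frac{\frac{8184}{-212} + \frac{2040}{2 \sqrt{109}}}{39777} = \frac{-6474 + 12}{-83 + 49} + \left(8184 \left(- \frac{1}{212}\right) + 2040 \frac{\sqrt{109}}{218}\right) \frac{1}{39777} = - \frac{6462}{-34} + \left(- \frac{2046}{53} + \frac{1020 \sqrt{109}}{109}\right) \frac{1}{39777} = \left(-6462\right) \left(- \frac{1}{34}\right) - \left(\frac{682}{702727} - \frac{340 \sqrt{109}}{1445231}\right) = \frac{3231}{17} - \left(\frac{682}{702727} - \frac{340 \sqrt{109}}{1445231}\right) = \frac{2270499343}{11946359} + \frac{340 \sqrt{109}}{1445231}$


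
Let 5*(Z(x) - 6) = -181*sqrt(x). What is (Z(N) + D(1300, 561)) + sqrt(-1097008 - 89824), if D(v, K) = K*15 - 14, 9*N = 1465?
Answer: 8407 - 181*sqrt(1465)/15 + 4*I*sqrt(74177) ≈ 7945.1 + 1089.4*I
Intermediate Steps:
N = 1465/9 (N = (1/9)*1465 = 1465/9 ≈ 162.78)
D(v, K) = -14 + 15*K (D(v, K) = 15*K - 14 = -14 + 15*K)
Z(x) = 6 - 181*sqrt(x)/5 (Z(x) = 6 + (-181*sqrt(x))/5 = 6 - 181*sqrt(x)/5)
(Z(N) + D(1300, 561)) + sqrt(-1097008 - 89824) = ((6 - 181*sqrt(1465)/15) + (-14 + 15*561)) + sqrt(-1097008 - 89824) = ((6 - 181*sqrt(1465)/15) + (-14 + 8415)) + sqrt(-1186832) = ((6 - 181*sqrt(1465)/15) + 8401) + 4*I*sqrt(74177) = (8407 - 181*sqrt(1465)/15) + 4*I*sqrt(74177) = 8407 - 181*sqrt(1465)/15 + 4*I*sqrt(74177)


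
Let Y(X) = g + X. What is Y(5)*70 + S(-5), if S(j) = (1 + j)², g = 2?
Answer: 506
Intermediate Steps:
Y(X) = 2 + X
Y(5)*70 + S(-5) = (2 + 5)*70 + (1 - 5)² = 7*70 + (-4)² = 490 + 16 = 506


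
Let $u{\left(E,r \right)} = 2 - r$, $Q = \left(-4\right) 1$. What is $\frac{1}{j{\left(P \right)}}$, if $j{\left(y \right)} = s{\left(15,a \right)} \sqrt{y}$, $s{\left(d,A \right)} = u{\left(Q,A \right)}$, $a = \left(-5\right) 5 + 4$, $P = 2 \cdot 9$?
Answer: $\frac{\sqrt{2}}{138} \approx 0.010248$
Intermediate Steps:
$P = 18$
$Q = -4$
$a = -21$ ($a = -25 + 4 = -21$)
$s{\left(d,A \right)} = 2 - A$
$j{\left(y \right)} = 23 \sqrt{y}$ ($j{\left(y \right)} = \left(2 - -21\right) \sqrt{y} = \left(2 + 21\right) \sqrt{y} = 23 \sqrt{y}$)
$\frac{1}{j{\left(P \right)}} = \frac{1}{23 \sqrt{18}} = \frac{1}{23 \cdot 3 \sqrt{2}} = \frac{1}{69 \sqrt{2}} = \frac{\sqrt{2}}{138}$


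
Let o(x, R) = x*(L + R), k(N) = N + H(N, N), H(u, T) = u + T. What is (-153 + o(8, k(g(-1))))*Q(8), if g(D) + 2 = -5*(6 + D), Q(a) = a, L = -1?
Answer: -6472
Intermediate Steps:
H(u, T) = T + u
g(D) = -32 - 5*D (g(D) = -2 - 5*(6 + D) = -2 + (-30 - 5*D) = -32 - 5*D)
k(N) = 3*N (k(N) = N + (N + N) = N + 2*N = 3*N)
o(x, R) = x*(-1 + R)
(-153 + o(8, k(g(-1))))*Q(8) = (-153 + 8*(-1 + 3*(-32 - 5*(-1))))*8 = (-153 + 8*(-1 + 3*(-32 + 5)))*8 = (-153 + 8*(-1 + 3*(-27)))*8 = (-153 + 8*(-1 - 81))*8 = (-153 + 8*(-82))*8 = (-153 - 656)*8 = -809*8 = -6472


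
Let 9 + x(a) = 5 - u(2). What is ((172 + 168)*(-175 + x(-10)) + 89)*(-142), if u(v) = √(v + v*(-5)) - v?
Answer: 8532922 + 96560*I*√2 ≈ 8.5329e+6 + 1.3656e+5*I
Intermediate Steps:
u(v) = -v + 2*√(-v) (u(v) = √(v - 5*v) - v = √(-4*v) - v = 2*√(-v) - v = -v + 2*√(-v))
x(a) = -2 - 2*I*√2 (x(a) = -9 + (5 - (-1*2 + 2*√(-1*2))) = -9 + (5 - (-2 + 2*√(-2))) = -9 + (5 - (-2 + 2*(I*√2))) = -9 + (5 - (-2 + 2*I*√2)) = -9 + (5 + (2 - 2*I*√2)) = -9 + (7 - 2*I*√2) = -2 - 2*I*√2)
((172 + 168)*(-175 + x(-10)) + 89)*(-142) = ((172 + 168)*(-175 + (-2 - 2*I*√2)) + 89)*(-142) = (340*(-177 - 2*I*√2) + 89)*(-142) = ((-60180 - 680*I*√2) + 89)*(-142) = (-60091 - 680*I*√2)*(-142) = 8532922 + 96560*I*√2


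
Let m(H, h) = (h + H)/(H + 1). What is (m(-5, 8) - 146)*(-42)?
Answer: 12327/2 ≈ 6163.5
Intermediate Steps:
m(H, h) = (H + h)/(1 + H)
(m(-5, 8) - 146)*(-42) = ((-5 + 8)/(1 - 5) - 146)*(-42) = (3/(-4) - 146)*(-42) = (-¼*3 - 146)*(-42) = (-¾ - 146)*(-42) = -587/4*(-42) = 12327/2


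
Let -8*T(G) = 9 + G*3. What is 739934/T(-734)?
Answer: 5919472/2193 ≈ 2699.3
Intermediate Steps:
T(G) = -9/8 - 3*G/8 (T(G) = -(9 + G*3)/8 = -(9 + 3*G)/8 = -9/8 - 3*G/8)
739934/T(-734) = 739934/(-9/8 - 3/8*(-734)) = 739934/(-9/8 + 1101/4) = 739934/(2193/8) = 739934*(8/2193) = 5919472/2193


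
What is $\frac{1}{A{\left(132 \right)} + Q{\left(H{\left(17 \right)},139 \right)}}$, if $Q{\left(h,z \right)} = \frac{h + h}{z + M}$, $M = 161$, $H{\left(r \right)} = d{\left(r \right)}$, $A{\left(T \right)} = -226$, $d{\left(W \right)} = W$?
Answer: $- \frac{150}{33883} \approx -0.004427$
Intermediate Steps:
$H{\left(r \right)} = r$
$Q{\left(h,z \right)} = \frac{2 h}{161 + z}$ ($Q{\left(h,z \right)} = \frac{h + h}{z + 161} = \frac{2 h}{161 + z}$)
$\frac{1}{A{\left(132 \right)} + Q{\left(H{\left(17 \right)},139 \right)}} = \frac{1}{-226 + 2 \cdot 17 \frac{1}{161 + 139}} = \frac{1}{-226 + 2 \cdot 17 \cdot \frac{1}{300}} = \frac{1}{-226 + \frac{17}{150}} = \frac{1}{- \frac{33883}{150}} = - \frac{150}{33883}$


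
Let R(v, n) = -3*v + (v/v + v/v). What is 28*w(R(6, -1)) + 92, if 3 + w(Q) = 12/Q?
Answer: -13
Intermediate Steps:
R(v, n) = 2 - 3*v (R(v, n) = -3*v + (1 + 1) = -3*v + 2 = 2 - 3*v)
w(Q) = -3 + 12/Q
28*w(R(6, -1)) + 92 = 28*(-3 + 12/(2 - 3*6)) + 92 = 28*(-3 + 12/(2 - 18)) + 92 = 28*(-3 + 12/(-16)) + 92 = 28*(-3 + 12*(-1/16)) + 92 = 28*(-3 - ¾) + 92 = 28*(-15/4) + 92 = -105 + 92 = -13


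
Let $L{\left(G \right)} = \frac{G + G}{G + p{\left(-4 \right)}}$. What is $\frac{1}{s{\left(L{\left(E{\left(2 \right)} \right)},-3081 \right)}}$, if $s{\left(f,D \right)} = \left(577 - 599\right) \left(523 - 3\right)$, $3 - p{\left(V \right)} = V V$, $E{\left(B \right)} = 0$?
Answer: $- \frac{1}{11440} \approx -8.7413 \cdot 10^{-5}$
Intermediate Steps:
$p{\left(V \right)} = 3 - V^{2}$ ($p{\left(V \right)} = 3 - V V = 3 - V^{2}$)
$L{\left(G \right)} = \frac{2 G}{-13 + G}$ ($L{\left(G \right)} = \frac{G + G}{G + \left(3 - \left(-4\right)^{2}\right)} = \frac{2 G}{G + \left(3 - 16\right)} = \frac{2 G}{G - 13} = \frac{2 G}{-13 + G}$)
$s{\left(f,D \right)} = -11440$ ($s{\left(f,D \right)} = \left(-22\right) 520 = -11440$)
$\frac{1}{s{\left(L{\left(E{\left(2 \right)} \right)},-3081 \right)}} = \frac{1}{-11440} = - \frac{1}{11440}$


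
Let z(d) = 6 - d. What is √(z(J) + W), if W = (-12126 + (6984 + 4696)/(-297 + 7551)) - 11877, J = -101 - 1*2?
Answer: I*√34923052294/1209 ≈ 154.57*I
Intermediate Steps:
J = -103 (J = -101 - 2 = -103)
W = -87053041/3627 (W = (-12126 + 11680/7254) - 11877 = (-12126 + 11680*(1/7254)) - 11877 = (-12126 + 5840/3627) - 11877 = -43975162/3627 - 11877 = -87053041/3627 ≈ -24001.)
√(z(J) + W) = √((6 - 1*(-103)) - 87053041/3627) = √((6 + 103) - 87053041/3627) = √(109 - 87053041/3627) = √(-86657698/3627) = I*√34923052294/1209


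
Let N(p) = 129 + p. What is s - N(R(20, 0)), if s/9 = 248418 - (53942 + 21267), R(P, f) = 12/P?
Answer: 7793757/5 ≈ 1.5588e+6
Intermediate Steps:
s = 1558881 (s = 9*(248418 - (53942 + 21267)) = 9*(248418 - 1*75209) = 9*(248418 - 75209) = 9*173209 = 1558881)
s - N(R(20, 0)) = 1558881 - (129 + 12/20) = 1558881 - (129 + 12*(1/20)) = 1558881 - (129 + ⅗) = 1558881 - 1*648/5 = 1558881 - 648/5 = 7793757/5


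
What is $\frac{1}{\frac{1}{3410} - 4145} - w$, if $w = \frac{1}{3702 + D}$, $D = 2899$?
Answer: $- \frac{5234837}{13328785407} \approx -0.00039275$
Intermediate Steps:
$w = \frac{1}{6601}$ ($w = \frac{1}{3702 + 2899} = \frac{1}{6601} \approx 0.00015149$)
$\frac{1}{\frac{1}{3410} - 4145} - w = \frac{1}{\frac{1}{3410} - 4145} - \frac{1}{6601} = \frac{1}{- \frac{14134449}{3410}} - \frac{1}{6601} = - \frac{3410}{14134449} - \frac{1}{6601} = - \frac{5234837}{13328785407}$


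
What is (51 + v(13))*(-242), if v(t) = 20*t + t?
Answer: -78408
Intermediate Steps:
v(t) = 21*t
(51 + v(13))*(-242) = (51 + 21*13)*(-242) = (51 + 273)*(-242) = 324*(-242) = -78408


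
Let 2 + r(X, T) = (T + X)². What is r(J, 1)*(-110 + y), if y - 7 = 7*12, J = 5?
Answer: -646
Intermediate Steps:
y = 91 (y = 7 + 7*12 = 7 + 84 = 91)
r(X, T) = -2 + (T + X)²
r(J, 1)*(-110 + y) = (-2 + (1 + 5)²)*(-110 + 91) = (-2 + 6²)*(-19) = (-2 + 36)*(-19) = 34*(-19) = -646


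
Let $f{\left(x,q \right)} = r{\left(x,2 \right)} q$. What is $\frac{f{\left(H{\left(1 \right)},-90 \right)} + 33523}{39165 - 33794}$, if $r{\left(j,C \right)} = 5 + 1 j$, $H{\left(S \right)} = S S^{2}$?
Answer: $\frac{32983}{5371} \approx 6.1409$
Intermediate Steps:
$H{\left(S \right)} = S^{3}$
$r{\left(j,C \right)} = 5 + j$
$f{\left(x,q \right)} = q \left(5 + x\right)$ ($f{\left(x,q \right)} = \left(5 + x\right) q = q \left(5 + x\right)$)
$\frac{f{\left(H{\left(1 \right)},-90 \right)} + 33523}{39165 - 33794} = \frac{- 90 \left(5 + 1^{3}\right) + 33523}{39165 - 33794} = \frac{- 90 \left(5 + 1\right) + 33523}{5371} = \left(\left(-90\right) 6 + 33523\right) \frac{1}{5371} = \left(-540 + 33523\right) \frac{1}{5371} = 32983 \cdot \frac{1}{5371} = \frac{32983}{5371}$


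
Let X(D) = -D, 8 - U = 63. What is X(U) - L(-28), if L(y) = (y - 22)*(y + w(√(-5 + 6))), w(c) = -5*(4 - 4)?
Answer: -1345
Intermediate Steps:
w(c) = 0 (w(c) = -5*0 = 0)
U = -55 (U = 8 - 1*63 = 8 - 63 = -55)
L(y) = y*(-22 + y) (L(y) = (y - 22)*(y + 0) = (-22 + y)*y = y*(-22 + y))
X(U) - L(-28) = -1*(-55) - (-28)*(-22 - 28) = 55 - (-28)*(-50) = 55 - 1*1400 = 55 - 1400 = -1345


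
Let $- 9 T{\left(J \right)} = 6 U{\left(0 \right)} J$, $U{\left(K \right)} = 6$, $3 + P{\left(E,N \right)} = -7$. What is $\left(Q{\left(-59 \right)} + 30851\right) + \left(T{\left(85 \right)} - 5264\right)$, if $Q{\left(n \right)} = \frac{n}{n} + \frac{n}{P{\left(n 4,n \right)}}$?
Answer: $\frac{252539}{10} \approx 25254.0$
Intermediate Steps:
$P{\left(E,N \right)} = -10$ ($P{\left(E,N \right)} = -3 - 7 = -10$)
$Q{\left(n \right)} = 1 - \frac{n}{10}$ ($Q{\left(n \right)} = \frac{n}{n} + \frac{n}{-10} = 1 + n \left(- \frac{1}{10}\right) = 1 - \frac{n}{10}$)
$T{\left(J \right)} = - 4 J$ ($T{\left(J \right)} = - \frac{6 \cdot 6 J}{9} = - \frac{36 J}{9} = - 4 J$)
$\left(Q{\left(-59 \right)} + 30851\right) + \left(T{\left(85 \right)} - 5264\right) = \left(\left(1 - - \frac{59}{10}\right) + 30851\right) - 5604 = \left(\left(1 + \frac{59}{10}\right) + 30851\right) - 5604 = \left(\frac{69}{10} + 30851\right) - 5604 = \frac{308579}{10} - 5604 = \frac{252539}{10}$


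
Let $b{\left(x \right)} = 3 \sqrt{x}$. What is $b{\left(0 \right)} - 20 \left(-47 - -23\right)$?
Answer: $480$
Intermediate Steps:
$b{\left(0 \right)} - 20 \left(-47 - -23\right) = 3 \sqrt{0} - 20 \left(-47 - -23\right) = 3 \cdot 0 - 20 \left(-47 + 23\right) = 0 - -480 = 0 + 480 = 480$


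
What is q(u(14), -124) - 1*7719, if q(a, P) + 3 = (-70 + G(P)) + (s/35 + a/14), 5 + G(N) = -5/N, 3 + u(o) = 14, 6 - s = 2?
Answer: -4833557/620 ≈ -7796.1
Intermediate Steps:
s = 4 (s = 6 - 1*2 = 6 - 2 = 4)
u(o) = 11 (u(o) = -3 + 14 = 11)
G(N) = -5 - 5/N
q(a, P) = -2726/35 - 5/P + a/14 (q(a, P) = -3 + ((-70 + (-5 - 5/P)) + (4/35 + a/14)) = -3 + ((-75 - 5/P) + (4*(1/35) + a*(1/14))) = -3 + ((-75 - 5/P) + (4/35 + a/14)) = -3 + (-2621/35 - 5/P + a/14) = -2726/35 - 5/P + a/14)
q(u(14), -124) - 1*7719 = (-2726/35 - 5/(-124) + (1/14)*11) - 1*7719 = (-2726/35 - 5*(-1/124) + 11/14) - 7719 = (-2726/35 + 5/124 + 11/14) - 7719 = -47777/620 - 7719 = -4833557/620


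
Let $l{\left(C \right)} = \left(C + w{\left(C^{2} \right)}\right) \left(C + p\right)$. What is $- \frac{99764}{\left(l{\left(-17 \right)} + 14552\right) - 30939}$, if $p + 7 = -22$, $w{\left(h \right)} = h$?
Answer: $\frac{99764}{28899} \approx 3.4522$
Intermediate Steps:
$p = -29$ ($p = -7 - 22 = -29$)
$l{\left(C \right)} = \left(-29 + C\right) \left(C + C^{2}\right)$ ($l{\left(C \right)} = \left(C + C^{2}\right) \left(C - 29\right) = \left(C + C^{2}\right) \left(-29 + C\right) = \left(-29 + C\right) \left(C + C^{2}\right)$)
$- \frac{99764}{\left(l{\left(-17 \right)} + 14552\right) - 30939} = - \frac{99764}{\left(- 17 \left(-29 + \left(-17\right)^{2} - -476\right) + 14552\right) - 30939} = - \frac{99764}{\left(- 17 \left(-29 + 289 + 476\right) + 14552\right) - 30939} = - \frac{99764}{\left(\left(-17\right) 736 + 14552\right) - 30939} = - \frac{99764}{\left(-12512 + 14552\right) - 30939} = - \frac{99764}{2040 - 30939} = - \frac{99764}{-28899} = \left(-99764\right) \left(- \frac{1}{28899}\right) = \frac{99764}{28899}$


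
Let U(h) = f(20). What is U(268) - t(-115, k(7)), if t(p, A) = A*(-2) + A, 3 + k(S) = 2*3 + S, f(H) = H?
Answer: 30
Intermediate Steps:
U(h) = 20
k(S) = 3 + S (k(S) = -3 + (2*3 + S) = -3 + (6 + S) = 3 + S)
t(p, A) = -A (t(p, A) = -2*A + A = -A)
U(268) - t(-115, k(7)) = 20 - (-1)*(3 + 7) = 20 - (-1)*10 = 20 - 1*(-10) = 20 + 10 = 30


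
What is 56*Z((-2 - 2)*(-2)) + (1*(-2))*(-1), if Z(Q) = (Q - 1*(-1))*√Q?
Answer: 2 + 1008*√2 ≈ 1427.5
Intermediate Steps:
Z(Q) = √Q*(1 + Q) (Z(Q) = (Q + 1)*√Q = (1 + Q)*√Q = √Q*(1 + Q))
56*Z((-2 - 2)*(-2)) + (1*(-2))*(-1) = 56*(√((-2 - 2)*(-2))*(1 + (-2 - 2)*(-2))) + (1*(-2))*(-1) = 56*(√(-4*(-2))*(1 - 4*(-2))) - 2*(-1) = 56*(√8*(1 + 8)) + 2 = 56*((2*√2)*9) + 2 = 56*(18*√2) + 2 = 1008*√2 + 2 = 2 + 1008*√2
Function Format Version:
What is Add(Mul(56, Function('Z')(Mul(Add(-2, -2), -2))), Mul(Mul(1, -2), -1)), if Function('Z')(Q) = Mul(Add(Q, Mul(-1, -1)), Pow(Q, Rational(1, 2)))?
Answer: Add(2, Mul(1008, Pow(2, Rational(1, 2)))) ≈ 1427.5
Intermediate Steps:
Function('Z')(Q) = Mul(Pow(Q, Rational(1, 2)), Add(1, Q)) (Function('Z')(Q) = Mul(Add(Q, 1), Pow(Q, Rational(1, 2))) = Mul(Add(1, Q), Pow(Q, Rational(1, 2))) = Mul(Pow(Q, Rational(1, 2)), Add(1, Q)))
Add(Mul(56, Function('Z')(Mul(Add(-2, -2), -2))), Mul(Mul(1, -2), -1)) = Add(Mul(56, Mul(Pow(Mul(Add(-2, -2), -2), Rational(1, 2)), Add(1, Mul(Add(-2, -2), -2)))), Mul(Mul(1, -2), -1)) = Add(Mul(56, Mul(Pow(Mul(-4, -2), Rational(1, 2)), Add(1, Mul(-4, -2)))), Mul(-2, -1)) = Add(Mul(56, Mul(Pow(8, Rational(1, 2)), Add(1, 8))), 2) = Add(Mul(56, Mul(Mul(2, Pow(2, Rational(1, 2))), 9)), 2) = Add(Mul(56, Mul(18, Pow(2, Rational(1, 2)))), 2) = Add(Mul(1008, Pow(2, Rational(1, 2))), 2) = Add(2, Mul(1008, Pow(2, Rational(1, 2))))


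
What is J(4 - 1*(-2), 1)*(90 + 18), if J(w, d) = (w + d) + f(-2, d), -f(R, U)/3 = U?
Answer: 432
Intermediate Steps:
f(R, U) = -3*U
J(w, d) = w - 2*d (J(w, d) = (w + d) - 3*d = (d + w) - 3*d = w - 2*d)
J(4 - 1*(-2), 1)*(90 + 18) = ((4 - 1*(-2)) - 2*1)*(90 + 18) = ((4 + 2) - 2)*108 = (6 - 2)*108 = 4*108 = 432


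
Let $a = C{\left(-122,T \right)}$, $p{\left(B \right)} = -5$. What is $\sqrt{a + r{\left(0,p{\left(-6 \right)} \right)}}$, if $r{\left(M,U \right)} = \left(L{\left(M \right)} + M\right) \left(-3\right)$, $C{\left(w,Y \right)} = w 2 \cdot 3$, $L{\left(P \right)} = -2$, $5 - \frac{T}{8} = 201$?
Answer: $11 i \sqrt{6} \approx 26.944 i$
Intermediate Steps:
$T = -1568$ ($T = 40 - 1608 = -1568$)
$C{\left(w,Y \right)} = 6 w$ ($C{\left(w,Y \right)} = 2 w 3 = 6 w$)
$a = -732$ ($a = 6 \left(-122\right) = -732$)
$r{\left(M,U \right)} = 6 - 3 M$ ($r{\left(M,U \right)} = \left(-2 + M\right) \left(-3\right) = 6 - 3 M$)
$\sqrt{a + r{\left(0,p{\left(-6 \right)} \right)}} = \sqrt{-732 + \left(6 - 0\right)} = \sqrt{-732 + \left(6 + 0\right)} = \sqrt{-732 + 6} = \sqrt{-726} = 11 i \sqrt{6}$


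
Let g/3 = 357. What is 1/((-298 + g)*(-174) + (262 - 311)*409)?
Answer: -1/154543 ≈ -6.4707e-6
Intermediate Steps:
g = 1071 (g = 3*357 = 1071)
1/((-298 + g)*(-174) + (262 - 311)*409) = 1/((-298 + 1071)*(-174) + (262 - 311)*409) = 1/(773*(-174) - 49*409) = 1/(-134502 - 20041) = 1/(-154543) = -1/154543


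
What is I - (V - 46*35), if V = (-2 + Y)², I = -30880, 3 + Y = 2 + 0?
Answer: -29279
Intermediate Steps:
Y = -1 (Y = -3 + (2 + 0) = -3 + 2 = -1)
V = 9 (V = (-2 - 1)² = (-3)² = 9)
I - (V - 46*35) = -30880 - (9 - 46*35) = -30880 - (9 - 1610) = -30880 - 1*(-1601) = -30880 + 1601 = -29279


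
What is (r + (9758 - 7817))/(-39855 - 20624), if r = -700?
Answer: -1241/60479 ≈ -0.020520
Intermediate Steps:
(r + (9758 - 7817))/(-39855 - 20624) = (-700 + (9758 - 7817))/(-39855 - 20624) = (-700 + 1941)/(-60479) = 1241*(-1/60479) = -1241/60479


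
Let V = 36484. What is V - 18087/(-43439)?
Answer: 1584846563/43439 ≈ 36484.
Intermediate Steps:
V - 18087/(-43439) = 36484 - 18087/(-43439) = 36484 - 18087*(-1/43439) = 36484 + 18087/43439 = 1584846563/43439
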